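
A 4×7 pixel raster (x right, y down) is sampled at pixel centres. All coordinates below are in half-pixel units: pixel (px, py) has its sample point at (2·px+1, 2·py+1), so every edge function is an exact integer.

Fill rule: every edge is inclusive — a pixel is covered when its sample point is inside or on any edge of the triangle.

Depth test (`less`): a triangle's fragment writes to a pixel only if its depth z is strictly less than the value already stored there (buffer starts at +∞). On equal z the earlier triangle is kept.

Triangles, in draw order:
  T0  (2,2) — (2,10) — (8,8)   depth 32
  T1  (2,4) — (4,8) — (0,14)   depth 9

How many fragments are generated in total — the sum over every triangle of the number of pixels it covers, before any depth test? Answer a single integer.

T0:
  2·area = 48  (B↔C swapped to make it positive)
  edge (2, 2)→(8, 8): d=(6,6) inclusive
  edge (8, 8)→(2, 10): d=(-6,2) inclusive
  edge (2, 10)→(2, 2): d=(0,-8) inclusive
    (0,0)@(1, 1): e=[0,56,-8] → ·  [on edge]
    (1,1)@(3, 3): e=[0,40,8] → █  [on edge]
    (2,1)@(5, 3): e=[-12,36,24] → ·
    (1,2)@(3, 5): e=[12,28,8] → █
    (2,2)@(5, 5): e=[0,24,24] → █  [on edge]
    (3,2)@(7, 5): e=[-12,20,40] → ·
    (1,3)@(3, 7): e=[24,16,8] → █
    (3,3)@(7, 7): e=[0,8,40] → █  [on edge]
    (1,4)@(3, 9): e=[36,4,8] → █
    (2,4)@(5, 9): e=[24,0,24] → █  [on edge]
    (3,4)@(7, 9): e=[12,-4,40] → ·
    (1,5)@(3, 11): e=[48,-8,8] → ·
  covered (8 px):
    · · · ·
    · █ · ·
    · █ █ ·
    · █ █ █
    · █ █ ·
    · · · ·
    · · · ·
T1:
  2·area = 28
  edge (2, 4)→(4, 8): d=(2,4) inclusive
  edge (4, 8)→(0, 14): d=(-4,6) inclusive
  edge (0, 14)→(2, 4): d=(2,-10) inclusive
    (1,3)@(3, 7): e=[2,10,16] → █
    (2,3)@(5, 7): e=[-6,-2,36] → ·
    (0,4)@(1, 9): e=[14,14,0] → █  [on edge]
    (2,4)@(5, 9): e=[-2,-10,40] → ·
    (0,5)@(1, 11): e=[18,6,4] → █
    (1,5)@(3, 11): e=[10,-6,24] → ·
    (0,6)@(1, 13): e=[22,-2,8] → ·
  covered (4 px):
    · · · ·
    · · · ·
    · · · ·
    · █ · ·
    █ █ · ·
    █ · · ·
    · · · ·

Answer: 12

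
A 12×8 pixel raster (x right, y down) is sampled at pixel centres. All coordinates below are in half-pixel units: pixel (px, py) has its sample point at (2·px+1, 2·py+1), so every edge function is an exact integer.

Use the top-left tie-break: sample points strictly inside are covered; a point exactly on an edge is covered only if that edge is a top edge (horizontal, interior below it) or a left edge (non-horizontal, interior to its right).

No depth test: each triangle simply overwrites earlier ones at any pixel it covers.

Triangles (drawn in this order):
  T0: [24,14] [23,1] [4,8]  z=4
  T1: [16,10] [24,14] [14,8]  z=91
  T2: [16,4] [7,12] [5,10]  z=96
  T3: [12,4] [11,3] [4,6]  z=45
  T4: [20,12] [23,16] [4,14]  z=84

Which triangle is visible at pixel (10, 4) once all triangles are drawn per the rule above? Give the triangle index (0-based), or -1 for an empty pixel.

T0:
  2·area = 254  (B↔C swapped to make it positive)
  edge (24, 14)→(4, 8): d=(-20,-6) top-left  bias=+0
  edge (4, 8)→(23, 1): d=(19,-7) top-left  bias=+0
  edge (23, 1)→(24, 14): d=(1,13) right/bottom  bias=-1
    (11,0)@(23, 1): e=[254,0,0] → ·  [on edge]
    (9,1)@(19, 3): e=[190,10,54] → █
    (10,1)@(21, 3): e=[202,24,28] → █
    (11,1)@(23, 3): e=[214,38,2] → █
    (6,2)@(13, 5): e=[114,6,134] → █
    (7,2)@(15, 5): e=[126,20,108] → █
    (8,2)@(17, 5): e=[138,34,82] → █
    (3,3)@(7, 7): e=[38,2,214] → █
    (4,3)@(9, 7): e=[50,16,188] → █
    (5,3)@(11, 7): e=[62,30,162] → █
    (3,4)@(7, 9): e=[-2,40,216] → ·
    (4,4)@(9, 9): e=[10,54,190] → █
  covered (33 px):
    · · · · · · · · · · · ·
    · · · · · · · · · █ █ █
    · · · · · · █ █ █ █ █ █
    · · · █ █ █ █ █ █ █ █ █
    · · · · █ █ █ █ █ █ █ █
    · · · · · · · █ █ █ █ █
    · · · · · · · · · · █ █
    · · · · · · · · · · · ·
T1:
  2·area = 8  (B↔C swapped to make it positive)
  edge (16, 10)→(14, 8): d=(-2,-2) top-left  bias=+0
  edge (14, 8)→(24, 14): d=(10,6) right/bottom  bias=-1
  edge (24, 14)→(16, 10): d=(-8,-4) top-left  bias=+0
    (3,0)@(7, 1): e=[0,-28,36] → ·  [on edge]
    (4,1)@(9, 3): e=[0,-20,28] → ·  [on edge]
    (4,2)@(9, 5): e=[-4,0,12] → ·  [on edge]
    (5,2)@(11, 5): e=[0,-12,20] → ·  [on edge]
    (6,3)@(13, 7): e=[0,-4,12] → ·  [on edge]
    (7,4)@(15, 9): e=[0,4,4] → █  [on edge]
    (8,4)@(17, 9): e=[4,-8,12] → ·
    (7,5)@(15, 11): e=[-4,24,-12] → ·
    (8,5)@(17, 11): e=[0,12,-4] → ·  [on edge]
    (9,5)@(19, 11): e=[4,0,4] → ·  [on edge]
    (9,6)@(19, 13): e=[0,20,-12] → ·  [on edge]
    (10,7)@(21, 15): e=[0,28,-20] → ·  [on edge]
  covered (1 px):
    · · · · · · · · · · · ·
    · · · · · · · · · · · ·
    · · · · · · · · · · · ·
    · · · · · · · · · · · ·
    · · · · · · · █ · · · ·
    · · · · · · · · · · · ·
    · · · · · · · · · · · ·
    · · · · · · · · · · · ·
T2:
  2·area = 34
  edge (16, 4)→(7, 12): d=(-9,8) right/bottom  bias=-1
  edge (7, 12)→(5, 10): d=(-2,-2) top-left  bias=+0
  edge (5, 10)→(16, 4): d=(11,-6) top-left  bias=+0
    (5,3)@(11, 7): e=[13,18,3] → █
    (6,3)@(13, 7): e=[-3,22,15] → ·
    (3,4)@(7, 9): e=[27,6,1] → █
    (4,4)@(9, 9): e=[11,10,13] → █
    (5,4)@(11, 9): e=[-5,14,25] → ·
    (3,5)@(7, 11): e=[9,2,23] → █
    (4,5)@(9, 11): e=[-7,6,35] → ·
    (3,6)@(7, 13): e=[-9,-2,45] → ·
  covered (4 px):
    · · · · · · · · · · · ·
    · · · · · · · · · · · ·
    · · · · · · · · · · · ·
    · · · · · █ · · · · · ·
    · · · █ █ · · · · · · ·
    · · · █ · · · · · · · ·
    · · · · · · · · · · · ·
    · · · · · · · · · · · ·
T3:
  2·area = 10  (B↔C swapped to make it positive)
  edge (12, 4)→(4, 6): d=(-8,2) right/bottom  bias=-1
  edge (4, 6)→(11, 3): d=(7,-3) top-left  bias=+0
  edge (11, 3)→(12, 4): d=(1,1) right/bottom  bias=-1
    (4,0)@(9, 1): e=[30,-20,0] → ·  [on edge]
    (5,1)@(11, 3): e=[10,0,0] → ·  [on edge]
    (3,2)@(7, 5): e=[2,2,6] → █
    (4,2)@(9, 5): e=[-2,8,4] → ·
    (6,2)@(13, 5): e=[-10,20,0] → ·  [on edge]
    (3,3)@(7, 7): e=[-14,16,8] → ·
    (7,3)@(15, 7): e=[-30,40,0] → ·  [on edge]
    (8,4)@(17, 9): e=[-50,60,0] → ·  [on edge]
    (9,5)@(19, 11): e=[-70,80,0] → ·  [on edge]
    (10,6)@(21, 13): e=[-90,100,0] → ·  [on edge]
    (11,7)@(23, 15): e=[-110,120,0] → ·  [on edge]
  covered (1 px):
    · · · · · · · · · · · ·
    · · · · · · · · · · · ·
    · · · █ · · · · · · · ·
    · · · · · · · · · · · ·
    · · · · · · · · · · · ·
    · · · · · · · · · · · ·
    · · · · · · · · · · · ·
    · · · · · · · · · · · ·
T4:
  2·area = 70
  edge (20, 12)→(23, 16): d=(3,4) right/bottom  bias=-1
  edge (23, 16)→(4, 14): d=(-19,-2) top-left  bias=+0
  edge (4, 14)→(20, 12): d=(16,-2) top-left  bias=+0
    (6,6)@(13, 13): e=[31,37,2] → █
    (7,6)@(15, 13): e=[23,41,6] → █
    (8,6)@(17, 13): e=[15,45,10] → █
    (9,6)@(19, 13): e=[7,49,14] → █
    (10,6)@(21, 13): e=[-1,53,18] → ·
    (6,7)@(13, 15): e=[37,-1,34] → ·
    (7,7)@(15, 15): e=[29,3,38] → █
    (10,7)@(21, 15): e=[5,15,50] → █
    (11,7)@(23, 15): e=[-3,19,54] → ·
  covered (8 px):
    · · · · · · · · · · · ·
    · · · · · · · · · · · ·
    · · · · · · · · · · · ·
    · · · · · · · · · · · ·
    · · · · · · · · · · · ·
    · · · · · · · · · · · ·
    · · · · · · █ █ █ █ · ·
    · · · · · · · █ █ █ █ ·

Z-buffer (winner per pixel, '.' = empty):
  . . . . . . . . . . . .
  . . . . . . . . . 0 0 0
  . . . 3 . . 0 0 0 0 0 0
  . . . 0 0 2 0 0 0 0 0 0
  . . . 2 2 0 0 1 0 0 0 0
  . . . 2 . . . 0 0 0 0 0
  . . . . . . 4 4 4 4 0 0
  . . . . . . . 4 4 4 4 .

Answer: 0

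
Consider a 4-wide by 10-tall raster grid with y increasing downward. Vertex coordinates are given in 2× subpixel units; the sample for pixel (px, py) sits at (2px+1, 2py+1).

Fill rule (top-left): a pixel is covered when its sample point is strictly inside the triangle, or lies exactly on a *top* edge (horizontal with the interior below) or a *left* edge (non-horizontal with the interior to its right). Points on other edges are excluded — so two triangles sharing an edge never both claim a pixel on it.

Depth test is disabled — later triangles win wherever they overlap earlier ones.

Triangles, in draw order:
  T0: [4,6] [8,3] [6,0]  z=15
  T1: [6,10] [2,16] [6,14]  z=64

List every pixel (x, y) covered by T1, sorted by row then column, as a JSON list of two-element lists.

T0:
  2·area = 18  (B↔C swapped to make it positive)
  edge (4, 6)→(6, 0): d=(2,-6) top-left  bias=+0
  edge (6, 0)→(8, 3): d=(2,3) right/bottom  bias=-1
  edge (8, 3)→(4, 6): d=(-4,3) right/bottom  bias=-1
    (2,1)@(5, 3): e=[0,9,9] → #  [on edge]
    (3,1)@(7, 3): e=[12,3,3] → #
    (2,2)@(5, 5): e=[4,13,1] → #
    (3,2)@(7, 5): e=[16,7,-5] → ·
    (2,3)@(5, 7): e=[8,17,-7] → ·
    (1,4)@(3, 9): e=[0,27,-9] → ·  [on edge]
    (0,7)@(1, 15): e=[0,45,-27] → ·  [on edge]
  covered (3 px):
    · · · ·
    · · # #
    · · # ·
    · · · ·
    · · · ·
    · · · ·
    · · · ·
    · · · ·
    · · · ·
    · · · ·
T1:
  2·area = 16  (B↔C swapped to make it positive)
  edge (6, 10)→(6, 14): d=(0,4) right/bottom  bias=-1
  edge (6, 14)→(2, 16): d=(-4,2) right/bottom  bias=-1
  edge (2, 16)→(6, 10): d=(4,-6) top-left  bias=+0
    (2,6)@(5, 13): e=[4,6,6] → #
    (3,6)@(7, 13): e=[-4,2,18] → ·
    (1,7)@(3, 15): e=[12,2,2] → #
    (2,7)@(5, 15): e=[4,-2,14] → ·
    (1,8)@(3, 17): e=[12,-6,10] → ·
  covered (2 px):
    · · · ·
    · · · ·
    · · · ·
    · · · ·
    · · · ·
    · · · ·
    · · # ·
    · # · ·
    · · · ·
    · · · ·

Final: [[2,6],[1,7]]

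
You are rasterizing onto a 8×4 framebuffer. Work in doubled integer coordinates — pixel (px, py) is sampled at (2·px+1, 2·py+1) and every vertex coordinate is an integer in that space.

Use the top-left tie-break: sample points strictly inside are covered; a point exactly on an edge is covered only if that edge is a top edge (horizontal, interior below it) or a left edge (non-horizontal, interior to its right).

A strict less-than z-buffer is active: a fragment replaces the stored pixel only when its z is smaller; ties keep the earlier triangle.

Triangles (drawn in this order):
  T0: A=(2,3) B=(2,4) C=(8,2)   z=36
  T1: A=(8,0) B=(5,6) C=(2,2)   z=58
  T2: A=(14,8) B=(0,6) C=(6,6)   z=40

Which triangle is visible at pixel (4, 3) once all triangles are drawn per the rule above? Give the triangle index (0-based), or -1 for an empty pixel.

T0:
  2·area = 6  (B↔C swapped to make it positive)
  edge (2, 3)→(8, 2): d=(6,-1) top-left  bias=+0
  edge (8, 2)→(2, 4): d=(-6,2) right/bottom  bias=-1
  edge (2, 4)→(2, 3): d=(0,-1) top-left  bias=+0
    (5,0)@(11, 1): e=[-3,0,9] → ·  [on edge]
    (1,1)@(3, 3): e=[1,4,1] → █
    (2,1)@(5, 3): e=[3,0,3] → ·  [on edge]
    (1,2)@(3, 5): e=[13,-8,1] → ·
  covered (1 px):
    · · · · · · · ·
    · █ · · · · · ·
    · · · · · · · ·
    · · · · · · · ·
T1:
  2·area = 30
  edge (8, 0)→(5, 6): d=(-3,6) right/bottom  bias=-1
  edge (5, 6)→(2, 2): d=(-3,-4) top-left  bias=+0
  edge (2, 2)→(8, 0): d=(6,-2) top-left  bias=+0
    (2,0)@(5, 1): e=[15,15,0] → █  [on edge]
    (3,0)@(7, 1): e=[3,23,4] → █
    (4,0)@(9, 1): e=[-9,31,8] → ·
    (1,1)@(3, 3): e=[21,1,8] → █
    (3,1)@(7, 3): e=[-3,17,16] → ·
    (1,2)@(3, 5): e=[15,-5,20] → ·
    (2,2)@(5, 5): e=[3,3,24] → █
    (3,2)@(7, 5): e=[-9,11,28] → ·
    (2,3)@(5, 7): e=[-3,-3,36] → ·
  covered (5 px):
    · · █ █ · · · ·
    · █ █ · · · · ·
    · · █ · · · · ·
    · · · · · · · ·
T2:
  2·area = 12
  edge (14, 8)→(0, 6): d=(-14,-2) top-left  bias=+0
  edge (0, 6)→(6, 6): d=(6,0) top-left  bias=+0
  edge (6, 6)→(14, 8): d=(8,2) right/bottom  bias=-1
    (3,3)@(7, 7): e=[0,6,6] → █  [on edge]
    (4,3)@(9, 7): e=[4,6,2] → █
    (5,3)@(11, 7): e=[8,6,-2] → ·
  covered (2 px):
    · · · · · · · ·
    · · · · · · · ·
    · · · · · · · ·
    · · · █ █ · · ·

Z-buffer (winner per pixel, '.' = empty):
  . . 1 1 . . . .
  . 0 1 . . . . .
  . . 1 . . . . .
  . . . 2 2 . . .

Result: 2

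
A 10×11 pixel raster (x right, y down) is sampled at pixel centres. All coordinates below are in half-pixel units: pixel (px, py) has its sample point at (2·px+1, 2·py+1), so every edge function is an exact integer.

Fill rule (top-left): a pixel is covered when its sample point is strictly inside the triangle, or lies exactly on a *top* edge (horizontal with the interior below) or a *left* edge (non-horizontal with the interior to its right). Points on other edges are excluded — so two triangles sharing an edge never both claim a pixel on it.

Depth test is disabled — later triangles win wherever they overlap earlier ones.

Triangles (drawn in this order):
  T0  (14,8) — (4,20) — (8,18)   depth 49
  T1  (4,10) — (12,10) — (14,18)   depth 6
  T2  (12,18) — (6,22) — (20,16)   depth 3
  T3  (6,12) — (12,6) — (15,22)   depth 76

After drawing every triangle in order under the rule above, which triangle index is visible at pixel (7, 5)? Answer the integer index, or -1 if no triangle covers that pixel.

T0:
  2·area = 28  (B↔C swapped to make it positive)
  edge (14, 8)→(8, 18): d=(-6,10) right/bottom  bias=-1
  edge (8, 18)→(4, 20): d=(-4,2) right/bottom  bias=-1
  edge (4, 20)→(14, 8): d=(10,-12) top-left  bias=+0
    (8,1)@(17, 3): e=[0,42,-14] → ·  [on edge]
    (5,6)@(11, 13): e=[0,14,14] → ·  [on edge]
    (4,7)@(9, 15): e=[8,10,10] → #
    (5,7)@(11, 15): e=[-12,6,34] → ·
    (3,8)@(7, 17): e=[16,6,6] → #
    (4,8)@(9, 17): e=[-4,2,30] → ·
    (2,9)@(5, 19): e=[24,2,2] → #
    (3,9)@(7, 19): e=[4,-2,26] → ·
    (2,10)@(5, 21): e=[12,-6,22] → ·
  covered (3 px):
    · · · · · · · · · ·
    · · · · · · · · · ·
    · · · · · · · · · ·
    · · · · · · · · · ·
    · · · · · · · · · ·
    · · · · · · · · · ·
    · · · · · · · · · ·
    · · · · # · · · · ·
    · · · # · · · · · ·
    · · # · · · · · · ·
    · · · · · · · · · ·
T1:
  2·area = 64
  edge (4, 10)→(12, 10): d=(8,0) top-left  bias=+0
  edge (12, 10)→(14, 18): d=(2,8) right/bottom  bias=-1
  edge (14, 18)→(4, 10): d=(-10,-8) top-left  bias=+0
    (3,5)@(7, 11): e=[8,42,14] → #
    (4,5)@(9, 11): e=[8,26,30] → #
    (5,5)@(11, 11): e=[8,10,46] → #
    (6,5)@(13, 11): e=[8,-6,62] → ·
    (3,6)@(7, 13): e=[24,46,-6] → ·
    (4,6)@(9, 13): e=[24,30,10] → #
    (6,6)@(13, 13): e=[24,-2,42] → ·
    (4,7)@(9, 15): e=[40,34,-10] → ·
    (5,7)@(11, 15): e=[40,18,6] → #
    (6,7)@(13, 15): e=[40,2,22] → #
    (7,7)@(15, 15): e=[40,-14,38] → ·
    (5,8)@(11, 17): e=[56,22,-14] → ·
  covered (8 px):
    · · · · · · · · · ·
    · · · · · · · · · ·
    · · · · · · · · · ·
    · · · · · · · · · ·
    · · · · · · · · · ·
    · · · # # # · · · ·
    · · · · # # · · · ·
    · · · · · # # · · ·
    · · · · · · # · · ·
    · · · · · · · · · ·
    · · · · · · · · · ·
T2:
  2·area = 20  (B↔C swapped to make it positive)
  edge (12, 18)→(20, 16): d=(8,-2) top-left  bias=+0
  edge (20, 16)→(6, 22): d=(-14,6) right/bottom  bias=-1
  edge (6, 22)→(12, 18): d=(6,-4) top-left  bias=+0
    (8,8)@(17, 17): e=[2,4,14] → #
    (9,8)@(19, 17): e=[6,-8,22] → ·
    (5,9)@(11, 19): e=[6,12,2] → #
    (6,9)@(13, 19): e=[10,0,10] → ·  [on edge]
    (8,9)@(17, 19): e=[18,-24,26] → ·
    (5,10)@(11, 21): e=[22,-16,14] → ·
  covered (2 px):
    · · · · · · · · · ·
    · · · · · · · · · ·
    · · · · · · · · · ·
    · · · · · · · · · ·
    · · · · · · · · · ·
    · · · · · · · · · ·
    · · · · · · · · · ·
    · · · · · · · · · ·
    · · · · · · · · # ·
    · · · · · # · · · ·
    · · · · · · · · · ·
T3:
  2·area = 114
  edge (6, 12)→(12, 6): d=(6,-6) top-left  bias=+0
  edge (12, 6)→(15, 22): d=(3,16) right/bottom  bias=-1
  edge (15, 22)→(6, 12): d=(-9,-10) top-left  bias=+0
    (8,0)@(17, 1): e=[0,-95,209] → ·  [on edge]
    (7,1)@(15, 3): e=[0,-57,171] → ·  [on edge]
    (6,2)@(13, 5): e=[0,-19,133] → ·  [on edge]
    (5,3)@(11, 7): e=[0,19,95] → #  [on edge]
    (6,3)@(13, 7): e=[12,-13,115] → ·
    (4,4)@(9, 9): e=[0,57,57] → #  [on edge]
    (6,4)@(13, 9): e=[24,-7,97] → ·
    (3,5)@(7, 11): e=[0,95,19] → #  [on edge]
    (6,5)@(13, 11): e=[36,-1,79] → ·
    (2,6)@(5, 13): e=[0,133,-19] → ·  [on edge]
    (3,6)@(7, 13): e=[12,101,1] → #
    (6,6)@(13, 13): e=[48,5,61] → #
    (1,7)@(3, 15): e=[0,171,-57] → ·  [on edge]
    (0,8)@(1, 17): e=[0,209,-95] → ·  [on edge]
  covered (16 px):
    · · · · · · · · · ·
    · · · · · · · · · ·
    · · · · · · · · · ·
    · · · · · # · · · ·
    · · · · # # · · · ·
    · · · # # # · · · ·
    · · · # # # # · · ·
    · · · · # # # · · ·
    · · · · · # # · · ·
    · · · · · · # · · ·
    · · · · · · · · · ·

Z-buffer (winner per pixel, '.' = empty):
  . . . . . . . . . .
  . . . . . . . . . .
  . . . . . . . . . .
  . . . . . 3 . . . .
  . . . . 3 3 . . . .
  . . . 3 3 3 . . . .
  . . . 3 3 3 3 . . .
  . . . . 3 3 3 . . .
  . . . 0 . 3 3 . 2 .
  . . 0 . . 2 3 . . .
  . . . . . . . . . .

Result: -1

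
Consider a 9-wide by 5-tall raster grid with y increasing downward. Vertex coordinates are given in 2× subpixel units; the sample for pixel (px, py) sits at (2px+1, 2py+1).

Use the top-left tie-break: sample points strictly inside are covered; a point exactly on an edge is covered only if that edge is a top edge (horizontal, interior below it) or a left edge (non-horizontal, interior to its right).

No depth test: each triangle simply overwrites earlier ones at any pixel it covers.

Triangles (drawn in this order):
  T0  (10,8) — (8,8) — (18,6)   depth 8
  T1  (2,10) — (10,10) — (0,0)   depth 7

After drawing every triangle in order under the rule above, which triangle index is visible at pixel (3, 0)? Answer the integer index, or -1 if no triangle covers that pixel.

T0:
  2·area = 4
  edge (10, 8)→(8, 8): d=(-2,0) right/bottom  bias=-1
  edge (8, 8)→(18, 6): d=(10,-2) top-left  bias=+0
  edge (18, 6)→(10, 8): d=(-8,2) right/bottom  bias=-1
    (6,3)@(13, 7): e=[2,0,2] → █  [on edge]
    (7,3)@(15, 7): e=[2,4,-2] → ·
    (1,4)@(3, 9): e=[-2,0,6] → ·  [on edge]
    (6,4)@(13, 9): e=[-2,20,-14] → ·
  covered (1 px):
    · · · · · · · · ·
    · · · · · · · · ·
    · · · · · · · · ·
    · · · · · · █ · ·
    · · · · · · · · ·
T1:
  2·area = 80  (B↔C swapped to make it positive)
  edge (2, 10)→(0, 0): d=(-2,-10) top-left  bias=+0
  edge (0, 0)→(10, 10): d=(10,10) right/bottom  bias=-1
  edge (10, 10)→(2, 10): d=(-8,0) right/bottom  bias=-1
    (0,0)@(1, 1): e=[8,0,72] → ·  [on edge]
    (0,1)@(1, 3): e=[4,20,56] → █
    (1,1)@(3, 3): e=[24,0,56] → ·  [on edge]
    (0,2)@(1, 5): e=[0,40,40] → █  [on edge]
    (1,2)@(3, 5): e=[20,20,40] → █
    (2,2)@(5, 5): e=[40,0,40] → ·  [on edge]
    (0,3)@(1, 7): e=[-4,60,24] → ·
    (1,3)@(3, 7): e=[16,40,24] → █
    (2,3)@(5, 7): e=[36,20,24] → █
    (3,3)@(7, 7): e=[56,0,24] → ·  [on edge]
    (1,4)@(3, 9): e=[12,60,8] → █
    (3,4)@(7, 9): e=[52,20,8] → █
    (4,4)@(9, 9): e=[72,0,8] → ·  [on edge]
  covered (8 px):
    · · · · · · · · ·
    █ · · · · · · · ·
    █ █ · · · · · · ·
    · █ █ · · · · · ·
    · █ █ █ · · · · ·

Z-buffer (winner per pixel, '.' = empty):
  . . . . . . . . .
  1 . . . . . . . .
  1 1 . . . . . . .
  . 1 1 . . . 0 . .
  . 1 1 1 . . . . .

Result: -1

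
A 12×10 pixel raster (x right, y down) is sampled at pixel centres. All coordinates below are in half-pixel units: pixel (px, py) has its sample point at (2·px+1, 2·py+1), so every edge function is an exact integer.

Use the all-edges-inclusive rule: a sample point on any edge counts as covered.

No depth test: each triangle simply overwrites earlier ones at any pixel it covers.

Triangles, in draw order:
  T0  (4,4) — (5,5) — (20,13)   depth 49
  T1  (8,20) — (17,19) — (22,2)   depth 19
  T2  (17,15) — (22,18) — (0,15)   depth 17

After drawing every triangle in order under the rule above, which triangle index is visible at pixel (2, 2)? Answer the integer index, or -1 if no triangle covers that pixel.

T0:
  2·area = 7  (B↔C swapped to make it positive)
  edge (4, 4)→(20, 13): d=(16,9) inclusive
  edge (20, 13)→(5, 5): d=(-15,-8) inclusive
  edge (5, 5)→(4, 4): d=(-1,-1) inclusive
    (0,0)@(1, 1): e=[-21,28,0] → .  [on edge]
    (1,1)@(3, 3): e=[-7,14,0] → .  [on edge]
    (2,2)@(5, 5): e=[7,0,0] → X  [on edge]
    (3,2)@(7, 5): e=[-11,16,2] → .
    (2,3)@(5, 7): e=[39,-30,-2] → .
    (3,3)@(7, 7): e=[21,-14,0] → .  [on edge]
    (4,3)@(9, 7): e=[3,2,2] → X
    (5,3)@(11, 7): e=[-15,18,4] → .
    (4,4)@(9, 9): e=[35,-28,0] → .  [on edge]
    (5,5)@(11, 11): e=[49,-42,0] → .  [on edge]
    (6,6)@(13, 13): e=[63,-56,0] → .  [on edge]
    (7,7)@(15, 15): e=[77,-70,0] → .  [on edge]
    (8,8)@(17, 17): e=[91,-84,0] → .  [on edge]
    (9,9)@(19, 19): e=[105,-98,0] → .  [on edge]
  covered (2 px):
    . . . . . . . . . . . .
    . . . . . . . . . . . .
    . . X . . . . . . . . .
    . . . . X . . . . . . .
    . . . . . . . . . . . .
    . . . . . . . . . . . .
    . . . . . . . . . . . .
    . . . . . . . . . . . .
    . . . . . . . . . . . .
    . . . . . . . . . . . .
T1:
  2·area = 148  (B↔C swapped to make it positive)
  edge (8, 20)→(22, 2): d=(14,-18) inclusive
  edge (22, 2)→(17, 19): d=(-5,17) inclusive
  edge (17, 19)→(8, 20): d=(-9,1) inclusive
    (10,2)@(21, 5): e=[24,2,122] → X
    (11,2)@(23, 5): e=[60,-32,120] → .
    (9,3)@(19, 7): e=[16,26,106] → X
    (10,3)@(21, 7): e=[52,-8,104] → .
    (8,4)@(17, 9): e=[8,50,90] → X
    (10,4)@(21, 9): e=[80,-18,86] → .
    (7,5)@(15, 11): e=[0,74,74] → X  [on edge]
    (10,5)@(21, 11): e=[108,-28,68] → .
    (7,6)@(15, 13): e=[28,64,56] → X
    (9,6)@(19, 13): e=[100,-4,52] → .
    (6,7)@(13, 15): e=[20,88,40] → X
    (9,7)@(19, 15): e=[128,-14,34] → .
    (8,9)@(17, 19): e=[148,0,0] → X  [on edge]
  covered (21 px):
    . . . . . . . . . . . .
    . . . . . . . . . . . .
    . . . . . . . . . . X .
    . . . . . . . . . X . .
    . . . . . . . . X X . .
    . . . . . . . X X X . .
    . . . . . . . X X . . .
    . . . . . . X X X . . .
    . . . . . X X X X . . .
    . . . . X X X X X . . .
T2:
  2·area = 51
  edge (17, 15)→(22, 18): d=(5,3) inclusive
  edge (22, 18)→(0, 15): d=(-22,-3) inclusive
  edge (0, 15)→(17, 15): d=(17,0) inclusive
    (3,4)@(7, 9): e=[0,153,-102] → .  [on edge]
    (0,7)@(1, 15): e=[48,3,0] → X  [on edge]
    (1,7)@(3, 15): e=[42,9,0] → X  [on edge]
    (2,7)@(5, 15): e=[36,15,0] → X  [on edge]
    (3,7)@(7, 15): e=[30,21,0] → X  [on edge]
    (4,7)@(9, 15): e=[24,27,0] → X  [on edge]
    (5,7)@(11, 15): e=[18,33,0] → X  [on edge]
    (6,7)@(13, 15): e=[12,39,0] → X  [on edge]
    (7,7)@(15, 15): e=[6,45,0] → X  [on edge]
    (8,7)@(17, 15): e=[0,51,0] → X  [on edge]
    (9,7)@(19, 15): e=[-6,57,0] → .  [on edge]
    (10,7)@(21, 15): e=[-12,63,0] → .  [on edge]
    (11,7)@(23, 15): e=[-18,69,0] → .  [on edge]
  covered (12 px):
    . . . . . . . . . . . .
    . . . . . . . . . . . .
    . . . . . . . . . . . .
    . . . . . . . . . . . .
    . . . . . . . . . . . .
    . . . . . . . . . . . .
    . . . . . . . . . . . .
    X X X X X X X X X . . .
    . . . . . . . X X X . .
    . . . . . . . . . . . .

Z-buffer (winner per pixel, '.' = empty):
  . . . . . . . . . . . .
  . . . . . . . . . . . .
  . . 0 . . . . . . . 1 .
  . . . . 0 . . . . 1 . .
  . . . . . . . . 1 1 . .
  . . . . . . . 1 1 1 . .
  . . . . . . . 1 1 . . .
  2 2 2 2 2 2 2 2 2 . . .
  . . . . . 1 1 2 2 2 . .
  . . . . 1 1 1 1 1 . . .

Answer: 0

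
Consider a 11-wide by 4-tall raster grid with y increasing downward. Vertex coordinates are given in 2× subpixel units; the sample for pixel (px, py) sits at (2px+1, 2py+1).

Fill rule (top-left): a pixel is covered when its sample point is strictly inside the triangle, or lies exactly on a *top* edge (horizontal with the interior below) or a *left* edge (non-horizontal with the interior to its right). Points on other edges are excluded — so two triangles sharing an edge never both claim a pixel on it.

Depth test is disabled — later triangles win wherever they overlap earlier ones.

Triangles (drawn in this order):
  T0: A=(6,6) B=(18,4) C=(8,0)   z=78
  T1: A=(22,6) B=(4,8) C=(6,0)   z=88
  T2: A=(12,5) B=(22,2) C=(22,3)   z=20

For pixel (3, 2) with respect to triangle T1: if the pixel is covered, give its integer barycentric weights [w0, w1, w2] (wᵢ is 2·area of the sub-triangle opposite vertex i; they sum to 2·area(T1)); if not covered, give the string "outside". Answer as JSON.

T0:
  2·area = 68  (B↔C swapped to make it positive)
  edge (6, 6)→(8, 0): d=(2,-6) top-left  bias=+0
  edge (8, 0)→(18, 4): d=(10,4) right/bottom  bias=-1
  edge (18, 4)→(6, 6): d=(-12,2) right/bottom  bias=-1
    (4,0)@(9, 1): e=[8,6,54] → █
    (5,0)@(11, 1): e=[20,-2,50] → ·
    (3,1)@(7, 3): e=[0,34,34] → █  [on edge]
    (5,1)@(11, 3): e=[24,18,26] → █
    (6,1)@(13, 3): e=[36,10,22] → █
    (7,1)@(15, 3): e=[48,2,18] → █
    (8,1)@(17, 3): e=[60,-6,14] → ·
    (3,2)@(7, 5): e=[4,54,10] → █
    (6,2)@(13, 5): e=[40,30,-2] → ·
    (7,2)@(15, 5): e=[52,22,-6] → ·
    (3,3)@(7, 7): e=[8,74,-14] → ·
    (4,3)@(9, 7): e=[20,66,-18] → ·
  covered (9 px):
    · · · · █ · · · · · ·
    · · · █ █ █ █ █ · · ·
    · · · █ █ █ · · · · ·
    · · · · · · · · · · ·
T1:
  2·area = 140
  edge (22, 6)→(4, 8): d=(-18,2) right/bottom  bias=-1
  edge (4, 8)→(6, 0): d=(2,-8) top-left  bias=+0
  edge (6, 0)→(22, 6): d=(16,6) right/bottom  bias=-1
    (3,0)@(7, 1): e=[120,10,10] → █
    (4,0)@(9, 1): e=[116,26,-2] → ·
    (3,1)@(7, 3): e=[84,14,42] → █
    (4,1)@(9, 3): e=[80,30,30] → █
    (5,1)@(11, 3): e=[76,46,18] → █
    (6,1)@(13, 3): e=[72,62,6] → █
    (7,1)@(15, 3): e=[68,78,-6] → ·
    (2,2)@(5, 5): e=[52,2,86] → █
    (7,2)@(15, 5): e=[32,82,26] → █
    (8,2)@(17, 5): e=[28,98,14] → █
    (9,2)@(19, 5): e=[24,114,2] → █
    (10,2)@(21, 5): e=[20,130,-10] → ·
    (6,3)@(13, 7): e=[0,70,70] → ·  [on edge]
  covered (17 px):
    · · · █ · · · · · · ·
    · · · █ █ █ █ · · · ·
    · · █ █ █ █ █ █ █ █ ·
    · · █ █ █ █ · · · · ·
T2:
  2·area = 10
  edge (12, 5)→(22, 2): d=(10,-3) top-left  bias=+0
  edge (22, 2)→(22, 3): d=(0,1) right/bottom  bias=-1
  edge (22, 3)→(12, 5): d=(-10,2) right/bottom  bias=-1
    (9,1)@(19, 3): e=[1,3,6] → █
    (10,1)@(21, 3): e=[7,1,2] → █
    (9,2)@(19, 5): e=[21,3,-14] → ·
    (10,2)@(21, 5): e=[27,1,-18] → ·
  covered (2 px):
    · · · · · · · · · · ·
    · · · · · · · · · █ █
    · · · · · · · · · · ·
    · · · · · · · · · · ·

Answer: [18,74,48]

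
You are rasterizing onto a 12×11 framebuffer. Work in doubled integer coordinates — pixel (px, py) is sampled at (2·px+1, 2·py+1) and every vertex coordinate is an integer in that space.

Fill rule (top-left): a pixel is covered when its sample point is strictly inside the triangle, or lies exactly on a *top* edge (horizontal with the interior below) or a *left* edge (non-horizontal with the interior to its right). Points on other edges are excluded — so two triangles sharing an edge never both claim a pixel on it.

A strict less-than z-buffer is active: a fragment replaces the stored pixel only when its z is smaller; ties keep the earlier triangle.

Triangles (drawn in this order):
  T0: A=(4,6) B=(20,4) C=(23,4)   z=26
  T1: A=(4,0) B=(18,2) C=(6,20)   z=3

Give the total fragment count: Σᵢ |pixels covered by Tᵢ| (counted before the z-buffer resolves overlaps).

T0:
  2·area = 6
  edge (4, 6)→(20, 4): d=(16,-2) top-left  bias=+0
  edge (20, 4)→(23, 4): d=(3,0) top-left  bias=+0
  edge (23, 4)→(4, 6): d=(-19,2) right/bottom  bias=-1
    (6,2)@(13, 5): e=[2,3,1] → █
    (7,2)@(15, 5): e=[6,3,-3] → ·
    (6,3)@(13, 7): e=[34,9,-37] → ·
  covered (1 px):
    · · · · · · · · · · · ·
    · · · · · · · · · · · ·
    · · · · · · █ · · · · ·
    · · · · · · · · · · · ·
    · · · · · · · · · · · ·
    · · · · · · · · · · · ·
    · · · · · · · · · · · ·
    · · · · · · · · · · · ·
    · · · · · · · · · · · ·
    · · · · · · · · · · · ·
    · · · · · · · · · · · ·
T1:
  2·area = 276
  edge (4, 0)→(18, 2): d=(14,2) right/bottom  bias=-1
  edge (18, 2)→(6, 20): d=(-12,18) right/bottom  bias=-1
  edge (6, 20)→(4, 0): d=(-2,-20) top-left  bias=+0
    (2,0)@(5, 1): e=[12,246,18] → █
    (3,0)@(7, 1): e=[8,210,58] → █
    (4,0)@(9, 1): e=[4,174,98] → █
    (5,0)@(11, 1): e=[0,138,138] → ·  [on edge]
    (2,1)@(5, 3): e=[40,222,14] → █
    (5,1)@(11, 3): e=[28,114,134] → █
    (6,1)@(13, 3): e=[24,78,174] → █
    (7,1)@(15, 3): e=[20,42,214] → █
    (8,1)@(17, 3): e=[16,6,254] → █
    (9,1)@(19, 3): e=[12,-30,294] → ·
    (2,2)@(5, 5): e=[68,198,10] → █
    (8,2)@(17, 5): e=[44,-18,250] → ·
  covered (34 px):
    · · █ █ █ · · · · · · ·
    · · █ █ █ █ █ █ █ · · ·
    · · █ █ █ █ █ █ · · · ·
    · · █ █ █ █ █ · · · · ·
    · · █ █ █ █ █ · · · · ·
    · · · █ █ █ · · · · · ·
    · · · █ █ · · · · · · ·
    · · · █ █ · · · · · · ·
    · · · █ · · · · · · · ·
    · · · · · · · · · · · ·
    · · · · · · · · · · · ·

Final: 35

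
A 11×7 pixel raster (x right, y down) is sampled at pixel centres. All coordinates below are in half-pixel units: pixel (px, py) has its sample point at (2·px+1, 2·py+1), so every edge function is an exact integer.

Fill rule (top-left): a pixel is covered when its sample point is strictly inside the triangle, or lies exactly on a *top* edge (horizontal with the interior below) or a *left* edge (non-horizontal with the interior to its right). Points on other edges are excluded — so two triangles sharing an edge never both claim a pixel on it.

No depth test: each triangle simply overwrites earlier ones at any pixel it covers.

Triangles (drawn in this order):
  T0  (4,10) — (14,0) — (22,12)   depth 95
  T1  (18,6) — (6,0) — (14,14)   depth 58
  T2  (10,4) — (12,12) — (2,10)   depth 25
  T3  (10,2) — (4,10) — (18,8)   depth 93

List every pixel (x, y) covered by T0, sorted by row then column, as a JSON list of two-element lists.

T0:
  2·area = 200
  edge (4, 10)→(14, 0): d=(10,-10) top-left  bias=+0
  edge (14, 0)→(22, 12): d=(8,12) right/bottom  bias=-1
  edge (22, 12)→(4, 10): d=(-18,-2) top-left  bias=+0
    (6,0)@(13, 1): e=[0,20,180] → #  [on edge]
    (7,0)@(15, 1): e=[20,-4,184] → ·
    (5,1)@(11, 3): e=[0,60,140] → #  [on edge]
    (7,1)@(15, 3): e=[40,12,148] → #
    (8,1)@(17, 3): e=[60,-12,152] → ·
    (4,2)@(9, 5): e=[0,100,100] → #  [on edge]
    (8,2)@(17, 5): e=[80,4,116] → #
    (9,2)@(19, 5): e=[100,-20,120] → ·
    (3,3)@(7, 7): e=[0,140,60] → #  [on edge]
    (9,3)@(19, 7): e=[120,-4,84] → ·
    (2,4)@(5, 9): e=[0,180,20] → #  [on edge]
    (9,4)@(19, 9): e=[140,12,48] → #
    (1,5)@(3, 11): e=[0,220,-20] → ·  [on edge]
    (6,5)@(13, 11): e=[100,100,0] → #  [on edge]
    (0,6)@(1, 13): e=[0,260,-60] → ·  [on edge]
  covered (28 px):
    · · · · · · # · · · ·
    · · · · · # # # · · ·
    · · · · # # # # # · ·
    · · · # # # # # # · ·
    · · # # # # # # # # ·
    · · · · · · # # # # #
    · · · · · · · · · · ·
T1:
  2·area = 120  (B↔C swapped to make it positive)
  edge (18, 6)→(14, 14): d=(-4,8) right/bottom  bias=-1
  edge (14, 14)→(6, 0): d=(-8,-14) top-left  bias=+0
  edge (6, 0)→(18, 6): d=(12,6) right/bottom  bias=-1
    (3,0)@(7, 1): e=[108,6,6] → #
    (4,0)@(9, 1): e=[92,34,-6] → ·
    (3,1)@(7, 3): e=[100,-10,30] → ·
    (4,1)@(9, 3): e=[84,18,18] → #
    (5,1)@(11, 3): e=[68,46,6] → #
    (6,1)@(13, 3): e=[52,74,-6] → ·
    (4,2)@(9, 5): e=[76,2,42] → #
    (6,2)@(13, 5): e=[44,58,18] → #
    (7,2)@(15, 5): e=[28,86,6] → #
    (8,2)@(17, 5): e=[12,114,-6] → ·
    (4,3)@(9, 7): e=[68,-14,66] → ·
    (5,3)@(11, 7): e=[52,14,54] → #
  covered (15 px):
    · · · # · · · · · · ·
    · · · · # # · · · · ·
    · · · · # # # # · · ·
    · · · · · # # # # · ·
    · · · · · · # # · · ·
    · · · · · · # # · · ·
    · · · · · · · · · · ·
T2:
  2·area = 76
  edge (10, 4)→(12, 12): d=(2,8) right/bottom  bias=-1
  edge (12, 12)→(2, 10): d=(-10,-2) top-left  bias=+0
  edge (2, 10)→(10, 4): d=(8,-6) top-left  bias=+0
    (4,2)@(9, 5): e=[10,64,2] → #
    (5,2)@(11, 5): e=[-6,68,14] → ·
    (3,3)@(7, 7): e=[30,40,6] → #
    (5,3)@(11, 7): e=[-2,48,30] → ·
    (2,4)@(5, 9): e=[50,16,10] → #
    (5,4)@(11, 9): e=[2,28,46] → #
    (6,4)@(13, 9): e=[-14,32,58] → ·
    (2,5)@(5, 11): e=[54,-4,26] → ·
    (3,5)@(7, 11): e=[38,0,38] → #  [on edge]
    (6,5)@(13, 11): e=[-10,12,74] → ·
    (3,6)@(7, 13): e=[42,-20,54] → ·
    (4,6)@(9, 13): e=[26,-16,66] → ·
    (8,6)@(17, 13): e=[-38,0,114] → ·  [on edge]
  covered (10 px):
    · · · · · · · · · · ·
    · · · · · · · · · · ·
    · · · · # · · · · · ·
    · · · # # · · · · · ·
    · · # # # # · · · · ·
    · · · # # # · · · · ·
    · · · · · · · · · · ·
T3:
  2·area = 100  (B↔C swapped to make it positive)
  edge (10, 2)→(18, 8): d=(8,6) right/bottom  bias=-1
  edge (18, 8)→(4, 10): d=(-14,2) right/bottom  bias=-1
  edge (4, 10)→(10, 2): d=(6,-8) top-left  bias=+0
    (5,1)@(11, 3): e=[2,84,14] → #
    (6,1)@(13, 3): e=[-10,80,30] → ·
    (4,2)@(9, 5): e=[30,60,10] → #
    (6,2)@(13, 5): e=[6,52,42] → #
    (7,2)@(15, 5): e=[-6,48,58] → ·
    (3,3)@(7, 7): e=[58,36,6] → #
    (7,3)@(15, 7): e=[10,20,70] → #
    (8,3)@(17, 7): e=[-2,16,86] → ·
    (2,4)@(5, 9): e=[86,12,2] → #
    (5,4)@(11, 9): e=[50,0,50] → ·  [on edge]
    (6,4)@(13, 9): e=[38,-4,66] → ·
    (7,4)@(15, 9): e=[26,-8,82] → ·
  covered (12 px):
    · · · · · · · · · · ·
    · · · · · # · · · · ·
    · · · · # # # · · · ·
    · · · # # # # # · · ·
    · · # # # · · · · · ·
    · · · · · · · · · · ·
    · · · · · · · · · · ·

Answer: [[6,0],[5,1],[6,1],[7,1],[4,2],[5,2],[6,2],[7,2],[8,2],[3,3],[4,3],[5,3],[6,3],[7,3],[8,3],[2,4],[3,4],[4,4],[5,4],[6,4],[7,4],[8,4],[9,4],[6,5],[7,5],[8,5],[9,5],[10,5]]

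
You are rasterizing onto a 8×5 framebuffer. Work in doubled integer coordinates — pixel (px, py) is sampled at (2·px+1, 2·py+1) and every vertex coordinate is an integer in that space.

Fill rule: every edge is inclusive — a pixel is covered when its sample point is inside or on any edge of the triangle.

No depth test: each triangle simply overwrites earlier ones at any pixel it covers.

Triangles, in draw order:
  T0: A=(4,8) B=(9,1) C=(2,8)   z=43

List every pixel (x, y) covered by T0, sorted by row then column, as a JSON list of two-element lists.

T0:
  2·area = 14  (B↔C swapped to make it positive)
  edge (4, 8)→(2, 8): d=(-2,0) inclusive
  edge (2, 8)→(9, 1): d=(7,-7) inclusive
  edge (9, 1)→(4, 8): d=(-5,7) inclusive
    (4,0)@(9, 1): e=[14,0,0] → █  [on edge]
    (5,0)@(11, 1): e=[14,14,-14] → ·
    (3,1)@(7, 3): e=[10,0,4] → █  [on edge]
    (4,1)@(9, 3): e=[10,14,-10] → ·
    (2,2)@(5, 5): e=[6,0,8] → █  [on edge]
    (3,2)@(7, 5): e=[6,14,-6] → ·
    (1,3)@(3, 7): e=[2,0,12] → █  [on edge]
    (2,3)@(5, 7): e=[2,14,-2] → ·
    (0,4)@(1, 9): e=[-2,0,16] → ·  [on edge]
    (1,4)@(3, 9): e=[-2,14,2] → ·
  covered (4 px):
    · · · · █ · · ·
    · · · █ · · · ·
    · · █ · · · · ·
    · █ · · · · · ·
    · · · · · · · ·

Answer: [[4,0],[3,1],[2,2],[1,3]]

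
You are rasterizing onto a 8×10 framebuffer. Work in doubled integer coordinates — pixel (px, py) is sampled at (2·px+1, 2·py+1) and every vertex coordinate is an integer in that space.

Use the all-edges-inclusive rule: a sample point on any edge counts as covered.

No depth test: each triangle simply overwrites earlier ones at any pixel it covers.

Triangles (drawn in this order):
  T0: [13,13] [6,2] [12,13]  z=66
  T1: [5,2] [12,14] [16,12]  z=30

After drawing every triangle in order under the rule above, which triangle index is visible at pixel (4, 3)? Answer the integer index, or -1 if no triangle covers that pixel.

T0:
  2·area = 11  (B↔C swapped to make it positive)
  edge (13, 13)→(12, 13): d=(-1,0) inclusive
  edge (12, 13)→(6, 2): d=(-6,-11) inclusive
  edge (6, 2)→(13, 13): d=(7,11) inclusive
    (4,3)@(9, 7): e=[6,3,2] → #
    (5,3)@(11, 7): e=[6,25,-20] → ·
    (4,4)@(9, 9): e=[4,-9,16] → ·
    (5,5)@(11, 11): e=[2,1,8] → #
    (6,5)@(13, 11): e=[2,23,-14] → ·
    (0,6)@(1, 13): e=[0,-121,132] → ·  [on edge]
    (1,6)@(3, 13): e=[0,-99,110] → ·  [on edge]
    (2,6)@(5, 13): e=[0,-77,88] → ·  [on edge]
    (3,6)@(7, 13): e=[0,-55,66] → ·  [on edge]
    (4,6)@(9, 13): e=[0,-33,44] → ·  [on edge]
    (5,6)@(11, 13): e=[0,-11,22] → ·  [on edge]
    (6,6)@(13, 13): e=[0,11,0] → #  [on edge]
    (7,6)@(15, 13): e=[0,33,-22] → ·  [on edge]
  covered (3 px):
    · · · · · · · ·
    · · · · · · · ·
    · · · · · · · ·
    · · · · # · · ·
    · · · · · · · ·
    · · · · · # · ·
    · · · · · · # ·
    · · · · · · · ·
    · · · · · · · ·
    · · · · · · · ·
T1:
  2·area = 62  (B↔C swapped to make it positive)
  edge (5, 2)→(16, 12): d=(11,10) inclusive
  edge (16, 12)→(12, 14): d=(-4,2) inclusive
  edge (12, 14)→(5, 2): d=(-7,-12) inclusive
    (3,2)@(7, 5): e=[13,46,3] → #
    (4,2)@(9, 5): e=[-7,42,27] → ·
    (3,3)@(7, 7): e=[35,38,-11] → ·
    (4,3)@(9, 7): e=[15,34,13] → #
    (5,3)@(11, 7): e=[-5,30,37] → ·
    (4,4)@(9, 9): e=[37,26,-1] → ·
    (5,4)@(11, 9): e=[17,22,23] → #
    (6,4)@(13, 9): e=[-3,18,47] → ·
    (5,5)@(11, 11): e=[39,14,9] → #
    (6,5)@(13, 11): e=[19,10,33] → #
    (7,5)@(15, 11): e=[-1,6,57] → ·
    (5,6)@(11, 13): e=[61,6,-5] → ·
  covered (6 px):
    · · · · · · · ·
    · · · · · · · ·
    · · · # · · · ·
    · · · · # · · ·
    · · · · · # · ·
    · · · · · # # ·
    · · · · · · # ·
    · · · · · · · ·
    · · · · · · · ·
    · · · · · · · ·

Z-buffer (winner per pixel, '.' = empty):
  . . . . . . . .
  . . . . . . . .
  . . . 1 . . . .
  . . . . 1 . . .
  . . . . . 1 . .
  . . . . . 1 1 .
  . . . . . . 1 .
  . . . . . . . .
  . . . . . . . .
  . . . . . . . .

Result: 1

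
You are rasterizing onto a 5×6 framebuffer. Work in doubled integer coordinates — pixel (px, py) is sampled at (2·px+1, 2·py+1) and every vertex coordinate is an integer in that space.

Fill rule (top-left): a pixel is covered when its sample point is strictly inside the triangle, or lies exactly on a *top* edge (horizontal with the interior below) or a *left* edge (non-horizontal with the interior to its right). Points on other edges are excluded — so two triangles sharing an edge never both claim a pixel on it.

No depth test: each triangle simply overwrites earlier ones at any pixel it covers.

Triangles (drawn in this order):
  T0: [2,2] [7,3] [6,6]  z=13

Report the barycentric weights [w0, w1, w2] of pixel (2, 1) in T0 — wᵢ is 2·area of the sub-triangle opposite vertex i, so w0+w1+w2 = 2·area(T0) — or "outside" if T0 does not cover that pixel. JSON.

T0:
  2·area = 16
  edge (2, 2)→(7, 3): d=(5,1) right/bottom  bias=-1
  edge (7, 3)→(6, 6): d=(-1,3) right/bottom  bias=-1
  edge (6, 6)→(2, 2): d=(-4,-4) top-left  bias=+0
    (0,0)@(1, 1): e=[-4,20,0] → ·  [on edge]
    (1,1)@(3, 3): e=[4,12,0] → █  [on edge]
    (2,1)@(5, 3): e=[2,6,8] → █
    (3,1)@(7, 3): e=[0,0,16] → ·  [on edge]
    (1,2)@(3, 5): e=[14,10,-8] → ·
    (2,2)@(5, 5): e=[12,4,0] → █  [on edge]
    (3,2)@(7, 5): e=[10,-2,8] → ·
    (2,3)@(5, 7): e=[22,2,-8] → ·
    (3,3)@(7, 7): e=[20,-4,0] → ·  [on edge]
    (2,4)@(5, 9): e=[32,0,-16] → ·  [on edge]
    (4,4)@(9, 9): e=[28,-12,0] → ·  [on edge]
  covered (3 px):
    · · · · ·
    · █ █ · ·
    · · █ · ·
    · · · · ·
    · · · · ·
    · · · · ·

Result: [6,8,2]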